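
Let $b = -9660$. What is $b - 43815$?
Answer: $-53475$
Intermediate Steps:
$b - 43815 = -9660 - 43815 = -53475$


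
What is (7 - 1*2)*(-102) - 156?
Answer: -666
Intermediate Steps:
(7 - 1*2)*(-102) - 156 = (7 - 2)*(-102) - 156 = 5*(-102) - 156 = -510 - 156 = -666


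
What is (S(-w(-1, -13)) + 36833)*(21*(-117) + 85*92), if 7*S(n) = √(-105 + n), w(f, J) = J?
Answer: 197535379 + 10726*I*√23/7 ≈ 1.9754e+8 + 7348.6*I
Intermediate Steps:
S(n) = √(-105 + n)/7
(S(-w(-1, -13)) + 36833)*(21*(-117) + 85*92) = (√(-105 - 1*(-13))/7 + 36833)*(21*(-117) + 85*92) = (√(-105 + 13)/7 + 36833)*(-2457 + 7820) = (√(-92)/7 + 36833)*5363 = ((2*I*√23)/7 + 36833)*5363 = (2*I*√23/7 + 36833)*5363 = (36833 + 2*I*√23/7)*5363 = 197535379 + 10726*I*√23/7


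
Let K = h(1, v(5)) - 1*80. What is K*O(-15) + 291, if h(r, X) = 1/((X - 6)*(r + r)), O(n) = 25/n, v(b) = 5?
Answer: 2551/6 ≈ 425.17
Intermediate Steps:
h(r, X) = 1/(2*r*(-6 + X)) (h(r, X) = 1/((-6 + X)*(2*r)) = 1/(2*r*(-6 + X)))
K = -161/2 (K = (1/2)/(1*(-6 + 5)) - 1*80 = (1/2)*1/(-1) - 80 = (1/2)*1*(-1) - 80 = -1/2 - 80 = -161/2 ≈ -80.500)
K*O(-15) + 291 = -4025/(2*(-15)) + 291 = -4025*(-1)/(2*15) + 291 = -161/2*(-5/3) + 291 = 805/6 + 291 = 2551/6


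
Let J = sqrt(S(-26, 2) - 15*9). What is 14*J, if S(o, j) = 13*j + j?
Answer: 14*I*sqrt(107) ≈ 144.82*I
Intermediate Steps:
S(o, j) = 14*j
J = I*sqrt(107) (J = sqrt(14*2 - 15*9) = sqrt(28 - 135) = sqrt(-107) = I*sqrt(107) ≈ 10.344*I)
14*J = 14*(I*sqrt(107)) = 14*I*sqrt(107)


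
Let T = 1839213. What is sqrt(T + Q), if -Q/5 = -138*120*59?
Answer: 3*sqrt(747157) ≈ 2593.1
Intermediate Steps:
Q = 4885200 (Q = -5*(-138*120)*59 = -(-82800)*59 = -5*(-977040) = 4885200)
sqrt(T + Q) = sqrt(1839213 + 4885200) = sqrt(6724413) = 3*sqrt(747157)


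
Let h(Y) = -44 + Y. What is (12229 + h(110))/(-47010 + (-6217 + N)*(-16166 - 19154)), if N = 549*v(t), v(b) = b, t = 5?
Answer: 2459/24516806 ≈ 0.00010030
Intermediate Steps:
N = 2745 (N = 549*5 = 2745)
(12229 + h(110))/(-47010 + (-6217 + N)*(-16166 - 19154)) = (12229 + (-44 + 110))/(-47010 + (-6217 + 2745)*(-16166 - 19154)) = (12229 + 66)/(-47010 - 3472*(-35320)) = 12295/(-47010 + 122631040) = 12295/122584030 = 12295*(1/122584030) = 2459/24516806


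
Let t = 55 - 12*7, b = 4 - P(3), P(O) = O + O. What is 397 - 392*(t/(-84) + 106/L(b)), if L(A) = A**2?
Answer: -30379/3 ≈ -10126.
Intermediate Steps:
P(O) = 2*O
b = -2 (b = 4 - 2*3 = 4 - 1*6 = 4 - 6 = -2)
t = -29 (t = 55 - 1*84 = 55 - 84 = -29)
397 - 392*(t/(-84) + 106/L(b)) = 397 - 392*(-29/(-84) + 106/((-2)**2)) = 397 - 392*(-29*(-1/84) + 106/4) = 397 - 392*(29/84 + 106*(1/4)) = 397 - 392*(29/84 + 53/2) = 397 - 392*2255/84 = 397 - 31570/3 = -30379/3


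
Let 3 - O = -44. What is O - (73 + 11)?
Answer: -37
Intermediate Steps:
O = 47 (O = 3 - 1*(-44) = 3 + 44 = 47)
O - (73 + 11) = 47 - (73 + 11) = 47 - 1*84 = 47 - 84 = -37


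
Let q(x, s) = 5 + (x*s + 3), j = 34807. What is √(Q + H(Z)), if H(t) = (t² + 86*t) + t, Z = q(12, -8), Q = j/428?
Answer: 7*√158253/214 ≈ 13.012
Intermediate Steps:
Q = 34807/428 ≈ 81.325
q(x, s) = 8 + s*x (q(x, s) = 5 + (s*x + 3) = 5 + (3 + s*x) = 8 + s*x)
Z = -88 (Z = 8 - 8*12 = 8 - 96 = -88)
H(t) = t² + 87*t
√(Q + H(Z)) = √(34807/428 - 88*(87 - 88)) = √(34807/428 - 88*(-1)) = √(34807/428 + 88) = √(72471/428) = 7*√158253/214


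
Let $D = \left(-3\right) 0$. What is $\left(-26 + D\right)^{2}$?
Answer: $676$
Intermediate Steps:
$D = 0$
$\left(-26 + D\right)^{2} = \left(-26 + 0\right)^{2} = \left(-26\right)^{2} = 676$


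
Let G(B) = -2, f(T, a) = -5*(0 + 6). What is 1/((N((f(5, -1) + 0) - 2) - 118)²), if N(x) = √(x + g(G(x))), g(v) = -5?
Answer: (118 - I*√37)⁻² ≈ 7.1248e-5 + 7.3651e-6*I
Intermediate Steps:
f(T, a) = -30 (f(T, a) = -5*6 = -30)
N(x) = √(-5 + x) (N(x) = √(x - 5) = √(-5 + x))
1/((N((f(5, -1) + 0) - 2) - 118)²) = 1/((√(-5 + ((-30 + 0) - 2)) - 118)²) = 1/((√(-5 + (-30 - 2)) - 118)²) = 1/((√(-5 - 32) - 118)²) = 1/((√(-37) - 118)²) = 1/((I*√37 - 118)²) = 1/((-118 + I*√37)²) = (-118 + I*√37)⁻²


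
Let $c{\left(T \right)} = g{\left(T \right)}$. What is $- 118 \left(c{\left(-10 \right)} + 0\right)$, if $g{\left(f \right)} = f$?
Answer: $1180$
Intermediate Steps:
$c{\left(T \right)} = T$
$- 118 \left(c{\left(-10 \right)} + 0\right) = - 118 \left(-10 + 0\right) = \left(-118\right) \left(-10\right) = 1180$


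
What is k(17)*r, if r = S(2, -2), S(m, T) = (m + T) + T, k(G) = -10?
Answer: 20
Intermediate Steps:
S(m, T) = m + 2*T (S(m, T) = (T + m) + T = m + 2*T)
r = -2 (r = 2 + 2*(-2) = 2 - 4 = -2)
k(17)*r = -10*(-2) = 20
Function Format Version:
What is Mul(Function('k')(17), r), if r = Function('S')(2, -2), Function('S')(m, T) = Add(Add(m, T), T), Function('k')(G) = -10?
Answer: 20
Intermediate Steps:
Function('S')(m, T) = Add(m, Mul(2, T)) (Function('S')(m, T) = Add(Add(T, m), T) = Add(m, Mul(2, T)))
r = -2 (r = Add(2, Mul(2, -2)) = Add(2, -4) = -2)
Mul(Function('k')(17), r) = Mul(-10, -2) = 20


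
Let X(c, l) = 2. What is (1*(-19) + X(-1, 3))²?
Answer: 289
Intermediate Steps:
(1*(-19) + X(-1, 3))² = (1*(-19) + 2)² = (-19 + 2)² = (-17)² = 289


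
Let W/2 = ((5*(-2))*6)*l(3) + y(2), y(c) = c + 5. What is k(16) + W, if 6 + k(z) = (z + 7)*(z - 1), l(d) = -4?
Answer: 833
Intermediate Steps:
y(c) = 5 + c
k(z) = -6 + (-1 + z)*(7 + z) (k(z) = -6 + (z + 7)*(z - 1) = -6 + (7 + z)*(-1 + z) = -6 + (-1 + z)*(7 + z))
W = 494 (W = 2*(((5*(-2))*6)*(-4) + (5 + 2)) = 2*(-10*6*(-4) + 7) = 2*(-60*(-4) + 7) = 2*(240 + 7) = 2*247 = 494)
k(16) + W = (-13 + 16² + 6*16) + 494 = (-13 + 256 + 96) + 494 = 339 + 494 = 833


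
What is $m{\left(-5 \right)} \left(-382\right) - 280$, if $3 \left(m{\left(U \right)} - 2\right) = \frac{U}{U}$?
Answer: $- \frac{3514}{3} \approx -1171.3$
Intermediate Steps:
$m{\left(U \right)} = \frac{7}{3}$ ($m{\left(U \right)} = 2 + \frac{U \frac{1}{U}}{3} = 2 + \frac{1}{3} \cdot 1 = 2 + \frac{1}{3} = \frac{7}{3}$)
$m{\left(-5 \right)} \left(-382\right) - 280 = \frac{7}{3} \left(-382\right) - 280 = - \frac{2674}{3} - 280 = - \frac{3514}{3}$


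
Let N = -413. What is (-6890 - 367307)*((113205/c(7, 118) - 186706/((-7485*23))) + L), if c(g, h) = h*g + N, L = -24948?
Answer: 656430319182057799/71100015 ≈ 9.2325e+9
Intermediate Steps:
c(g, h) = -413 + g*h (c(g, h) = h*g - 413 = g*h - 413 = -413 + g*h)
(-6890 - 367307)*((113205/c(7, 118) - 186706/((-7485*23))) + L) = (-6890 - 367307)*((113205/(-413 + 7*118) - 186706/((-7485*23))) - 24948) = -374197*((113205/(-413 + 826) - 186706/(-172155)) - 24948) = -374197*((113205/413 - 186706*(-1/172155)) - 24948) = -374197*((113205*(1/413) + 186706/172155) - 24948) = -374197*((113205/413 + 186706/172155) - 24948) = -374197*(19565916353/71100015 - 24948) = -374197*(-1754237257867/71100015) = 656430319182057799/71100015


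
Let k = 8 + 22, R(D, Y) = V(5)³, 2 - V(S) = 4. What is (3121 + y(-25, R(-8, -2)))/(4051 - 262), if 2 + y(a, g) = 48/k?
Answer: 5201/6315 ≈ 0.82360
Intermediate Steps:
V(S) = -2 (V(S) = 2 - 1*4 = 2 - 4 = -2)
R(D, Y) = -8 (R(D, Y) = (-2)³ = -8)
k = 30
y(a, g) = -⅖ (y(a, g) = -2 + 48/30 = -2 + 48*(1/30) = -2 + 8/5 = -⅖)
(3121 + y(-25, R(-8, -2)))/(4051 - 262) = (3121 - ⅖)/(4051 - 262) = (15603/5)/3789 = (15603/5)*(1/3789) = 5201/6315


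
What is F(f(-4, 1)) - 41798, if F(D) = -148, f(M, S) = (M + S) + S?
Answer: -41946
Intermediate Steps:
f(M, S) = M + 2*S
F(f(-4, 1)) - 41798 = -148 - 41798 = -41946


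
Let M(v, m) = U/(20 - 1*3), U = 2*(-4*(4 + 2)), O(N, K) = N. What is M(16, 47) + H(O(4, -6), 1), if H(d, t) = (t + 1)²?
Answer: 20/17 ≈ 1.1765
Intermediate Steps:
U = -48 (U = 2*(-4*6) = 2*(-24) = -48)
H(d, t) = (1 + t)²
M(v, m) = -48/17 (M(v, m) = -48/(20 - 1*3) = -48/(20 - 3) = -48/17)
M(16, 47) + H(O(4, -6), 1) = -48/17 + (1 + 1)² = -48/17 + 2² = -48/17 + 4 = 20/17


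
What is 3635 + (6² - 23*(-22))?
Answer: 4177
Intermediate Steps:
3635 + (6² - 23*(-22)) = 3635 + (36 + 506) = 3635 + 542 = 4177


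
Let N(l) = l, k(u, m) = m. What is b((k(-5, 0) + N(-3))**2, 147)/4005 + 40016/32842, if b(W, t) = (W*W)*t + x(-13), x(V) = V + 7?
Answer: 91852787/21922035 ≈ 4.1900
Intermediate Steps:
x(V) = 7 + V
b(W, t) = -6 + t*W**2 (b(W, t) = (W*W)*t + (7 - 13) = W**2*t - 6 = t*W**2 - 6 = -6 + t*W**2)
b((k(-5, 0) + N(-3))**2, 147)/4005 + 40016/32842 = (-6 + 147*((0 - 3)**2)**2)/4005 + 40016/32842 = (-6 + 147*((-3)**2)**2)*(1/4005) + 40016*(1/32842) = (-6 + 147*9**2)*(1/4005) + 20008/16421 = (-6 + 147*81)*(1/4005) + 20008/16421 = (-6 + 11907)*(1/4005) + 20008/16421 = 11901*(1/4005) + 20008/16421 = 3967/1335 + 20008/16421 = 91852787/21922035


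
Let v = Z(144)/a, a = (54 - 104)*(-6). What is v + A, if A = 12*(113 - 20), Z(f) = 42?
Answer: 55807/50 ≈ 1116.1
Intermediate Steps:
A = 1116 (A = 12*93 = 1116)
a = 300 (a = -50*(-6) = 300)
v = 7/50 (v = 42/300 = 42*(1/300) = 7/50 ≈ 0.14000)
v + A = 7/50 + 1116 = 55807/50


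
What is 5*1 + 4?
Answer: 9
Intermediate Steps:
5*1 + 4 = 5 + 4 = 9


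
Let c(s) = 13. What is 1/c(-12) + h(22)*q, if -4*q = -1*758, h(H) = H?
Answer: 54198/13 ≈ 4169.1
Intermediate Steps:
q = 379/2 (q = -(-1)*758/4 = -¼*(-758) = 379/2 ≈ 189.50)
1/c(-12) + h(22)*q = 1/13 + 22*(379/2) = 1/13 + 4169 = 54198/13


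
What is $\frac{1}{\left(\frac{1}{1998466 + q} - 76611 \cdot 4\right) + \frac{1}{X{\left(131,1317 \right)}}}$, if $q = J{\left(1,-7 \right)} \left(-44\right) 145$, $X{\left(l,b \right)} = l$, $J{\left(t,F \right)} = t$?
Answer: $- \frac{260963266}{79970625093887} \approx -3.2632 \cdot 10^{-6}$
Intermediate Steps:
$q = -6380$ ($q = 1 \left(-44\right) 145 = \left(-44\right) 145 = -6380$)
$\frac{1}{\left(\frac{1}{1998466 + q} - 76611 \cdot 4\right) + \frac{1}{X{\left(131,1317 \right)}}} = \frac{1}{\left(\frac{1}{1998466 - 6380} - 76611 \cdot 4\right) + \frac{1}{131}} = \frac{1}{\left(\frac{1}{1992086} - 306444\right) + \frac{1}{131}} = \frac{1}{- \frac{610462802183}{1992086} + \frac{1}{131}} = \frac{1}{- \frac{79970625093887}{260963266}} = - \frac{260963266}{79970625093887}$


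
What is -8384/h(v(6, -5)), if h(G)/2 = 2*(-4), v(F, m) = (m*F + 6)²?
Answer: 524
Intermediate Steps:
v(F, m) = (6 + F*m)² (v(F, m) = (F*m + 6)² = (6 + F*m)²)
h(G) = -16 (h(G) = 2*(2*(-4)) = 2*(-8) = -16)
-8384/h(v(6, -5)) = -8384/(-16) = -8384*(-1)/16 = -4192*(-⅛) = 524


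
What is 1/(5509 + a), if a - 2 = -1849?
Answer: 1/3662 ≈ 0.00027307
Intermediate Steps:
a = -1847 (a = 2 - 1849 = -1847)
1/(5509 + a) = 1/(5509 - 1847) = 1/3662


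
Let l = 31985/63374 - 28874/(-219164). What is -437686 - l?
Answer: -759895088624739/1736162417 ≈ -4.3769e+5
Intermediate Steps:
l = 1104977677/1736162417 (l = 31985*(1/63374) - 28874*(-1/219164) = 31985/63374 + 14437/109582 = 1104977677/1736162417 ≈ 0.63645)
-437686 - l = -437686 - 1*1104977677/1736162417 = -437686 - 1104977677/1736162417 = -759895088624739/1736162417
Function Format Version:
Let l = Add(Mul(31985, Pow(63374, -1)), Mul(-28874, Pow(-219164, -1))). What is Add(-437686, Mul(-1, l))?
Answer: Rational(-759895088624739, 1736162417) ≈ -4.3769e+5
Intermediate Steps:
l = Rational(1104977677, 1736162417) (l = Add(Mul(31985, Rational(1, 63374)), Mul(-28874, Rational(-1, 219164))) = Add(Rational(31985, 63374), Rational(14437, 109582)) = Rational(1104977677, 1736162417) ≈ 0.63645)
Add(-437686, Mul(-1, l)) = Add(-437686, Mul(-1, Rational(1104977677, 1736162417))) = Add(-437686, Rational(-1104977677, 1736162417)) = Rational(-759895088624739, 1736162417)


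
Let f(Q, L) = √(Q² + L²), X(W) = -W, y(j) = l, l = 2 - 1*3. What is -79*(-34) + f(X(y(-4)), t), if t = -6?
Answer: 2686 + √37 ≈ 2692.1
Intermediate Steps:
l = -1 (l = 2 - 3 = -1)
y(j) = -1
f(Q, L) = √(L² + Q²)
-79*(-34) + f(X(y(-4)), t) = -79*(-34) + √((-6)² + (-1*(-1))²) = 2686 + √(36 + 1²) = 2686 + √(36 + 1) = 2686 + √37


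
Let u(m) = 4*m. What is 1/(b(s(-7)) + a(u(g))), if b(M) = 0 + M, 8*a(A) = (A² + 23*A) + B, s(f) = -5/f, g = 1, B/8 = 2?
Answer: 14/227 ≈ 0.061674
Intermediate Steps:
B = 16 (B = 8*2 = 16)
a(A) = 2 + A²/8 + 23*A/8 (a(A) = ((A² + 23*A) + 16)/8 = (16 + A² + 23*A)/8 = 2 + A²/8 + 23*A/8)
b(M) = M
1/(b(s(-7)) + a(u(g))) = 1/(-5/(-7) + (2 + (4*1)²/8 + 23*(4*1)/8)) = 1/(-5*(-⅐) + (2 + (⅛)*4² + (23/8)*4)) = 1/(5/7 + (2 + (⅛)*16 + 23/2)) = 1/(5/7 + (2 + 2 + 23/2)) = 1/(5/7 + 31/2) = 1/(227/14) = 14/227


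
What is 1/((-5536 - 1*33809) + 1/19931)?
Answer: -19931/784185194 ≈ -2.5416e-5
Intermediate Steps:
1/((-5536 - 1*33809) + 1/19931) = 1/((-5536 - 33809) + 1/19931) = 1/(-39345 + 1/19931) = 1/(-784185194/19931) = -19931/784185194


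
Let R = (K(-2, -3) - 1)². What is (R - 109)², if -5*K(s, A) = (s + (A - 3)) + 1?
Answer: 7403841/625 ≈ 11846.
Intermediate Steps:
K(s, A) = ⅖ - A/5 - s/5 (K(s, A) = -((s + (A - 3)) + 1)/5 = -((s + (-3 + A)) + 1)/5 = -((-3 + A + s) + 1)/5 = -(-2 + A + s)/5 = ⅖ - A/5 - s/5)
R = 4/25 (R = ((⅖ - ⅕*(-3) - ⅕*(-2)) - 1)² = ((⅖ + ⅗ + ⅖) - 1)² = (7/5 - 1)² = (⅖)² = 4/25 ≈ 0.16000)
(R - 109)² = (4/25 - 109)² = (-2721/25)² = 7403841/625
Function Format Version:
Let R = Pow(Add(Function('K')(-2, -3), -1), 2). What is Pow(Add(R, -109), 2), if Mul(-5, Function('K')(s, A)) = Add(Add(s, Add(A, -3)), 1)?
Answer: Rational(7403841, 625) ≈ 11846.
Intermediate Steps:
Function('K')(s, A) = Add(Rational(2, 5), Mul(Rational(-1, 5), A), Mul(Rational(-1, 5), s)) (Function('K')(s, A) = Mul(Rational(-1, 5), Add(Add(s, Add(A, -3)), 1)) = Mul(Rational(-1, 5), Add(Add(s, Add(-3, A)), 1)) = Mul(Rational(-1, 5), Add(Add(-3, A, s), 1)) = Mul(Rational(-1, 5), Add(-2, A, s)) = Add(Rational(2, 5), Mul(Rational(-1, 5), A), Mul(Rational(-1, 5), s)))
R = Rational(4, 25) (R = Pow(Add(Add(Rational(2, 5), Mul(Rational(-1, 5), -3), Mul(Rational(-1, 5), -2)), -1), 2) = Pow(Add(Add(Rational(2, 5), Rational(3, 5), Rational(2, 5)), -1), 2) = Pow(Add(Rational(7, 5), -1), 2) = Pow(Rational(2, 5), 2) = Rational(4, 25) ≈ 0.16000)
Pow(Add(R, -109), 2) = Pow(Add(Rational(4, 25), -109), 2) = Pow(Rational(-2721, 25), 2) = Rational(7403841, 625)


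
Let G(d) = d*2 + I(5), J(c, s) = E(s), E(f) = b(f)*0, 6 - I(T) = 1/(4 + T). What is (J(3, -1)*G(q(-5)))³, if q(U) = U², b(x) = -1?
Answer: 0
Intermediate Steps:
I(T) = 6 - 1/(4 + T)
E(f) = 0 (E(f) = -1*0 = 0)
J(c, s) = 0
G(d) = 53/9 + 2*d (G(d) = d*2 + (23 + 6*5)/(4 + 5) = 2*d + (23 + 30)/9 = 2*d + (⅑)*53 = 2*d + 53/9 = 53/9 + 2*d)
(J(3, -1)*G(q(-5)))³ = (0*(53/9 + 2*(-5)²))³ = (0*(53/9 + 2*25))³ = (0*(53/9 + 50))³ = (0*(503/9))³ = 0³ = 0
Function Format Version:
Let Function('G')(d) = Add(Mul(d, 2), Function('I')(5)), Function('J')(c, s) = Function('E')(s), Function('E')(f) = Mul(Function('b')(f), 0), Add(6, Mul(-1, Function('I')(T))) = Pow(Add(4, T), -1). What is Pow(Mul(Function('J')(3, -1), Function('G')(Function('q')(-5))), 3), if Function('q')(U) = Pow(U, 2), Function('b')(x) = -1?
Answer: 0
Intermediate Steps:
Function('I')(T) = Add(6, Mul(-1, Pow(Add(4, T), -1)))
Function('E')(f) = 0 (Function('E')(f) = Mul(-1, 0) = 0)
Function('J')(c, s) = 0
Function('G')(d) = Add(Rational(53, 9), Mul(2, d)) (Function('G')(d) = Add(Mul(d, 2), Mul(Pow(Add(4, 5), -1), Add(23, Mul(6, 5)))) = Add(Mul(2, d), Mul(Pow(9, -1), Add(23, 30))) = Add(Mul(2, d), Mul(Rational(1, 9), 53)) = Add(Mul(2, d), Rational(53, 9)) = Add(Rational(53, 9), Mul(2, d)))
Pow(Mul(Function('J')(3, -1), Function('G')(Function('q')(-5))), 3) = Pow(Mul(0, Add(Rational(53, 9), Mul(2, Pow(-5, 2)))), 3) = Pow(Mul(0, Add(Rational(53, 9), Mul(2, 25))), 3) = Pow(Mul(0, Add(Rational(53, 9), 50)), 3) = Pow(Mul(0, Rational(503, 9)), 3) = Pow(0, 3) = 0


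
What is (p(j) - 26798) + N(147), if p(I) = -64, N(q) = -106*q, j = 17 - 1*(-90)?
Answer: -42444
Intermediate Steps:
j = 107 (j = 17 + 90 = 107)
(p(j) - 26798) + N(147) = (-64 - 26798) - 106*147 = -26862 - 15582 = -42444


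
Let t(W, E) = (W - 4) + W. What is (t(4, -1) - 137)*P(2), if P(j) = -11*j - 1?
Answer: 3059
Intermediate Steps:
t(W, E) = -4 + 2*W (t(W, E) = (-4 + W) + W = -4 + 2*W)
P(j) = -1 - 11*j
(t(4, -1) - 137)*P(2) = ((-4 + 2*4) - 137)*(-1 - 11*2) = ((-4 + 8) - 137)*(-1 - 22) = (4 - 137)*(-23) = -133*(-23) = 3059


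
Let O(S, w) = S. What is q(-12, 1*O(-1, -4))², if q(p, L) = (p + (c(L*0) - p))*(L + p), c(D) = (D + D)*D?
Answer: 0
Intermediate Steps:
c(D) = 2*D² (c(D) = (2*D)*D = 2*D²)
q(p, L) = 0 (q(p, L) = (p + (2*(L*0)² - p))*(L + p) = (p + (2*0² - p))*(L + p) = (p + (2*0 - p))*(L + p) = (p + (0 - p))*(L + p) = (p - p)*(L + p) = 0*(L + p) = 0)
q(-12, 1*O(-1, -4))² = 0² = 0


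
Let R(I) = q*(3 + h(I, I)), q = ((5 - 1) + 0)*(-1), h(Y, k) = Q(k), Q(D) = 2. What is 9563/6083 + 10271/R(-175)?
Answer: -62287233/121660 ≈ -511.98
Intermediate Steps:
h(Y, k) = 2
q = -4 (q = (4 + 0)*(-1) = 4*(-1) = -4)
R(I) = -20 (R(I) = -4*(3 + 2) = -4*5 = -20)
9563/6083 + 10271/R(-175) = 9563/6083 + 10271/(-20) = 9563*(1/6083) + 10271*(-1/20) = 9563/6083 - 10271/20 = -62287233/121660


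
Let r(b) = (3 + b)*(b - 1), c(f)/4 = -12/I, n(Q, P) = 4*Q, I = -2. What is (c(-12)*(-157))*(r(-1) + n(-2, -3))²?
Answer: -542592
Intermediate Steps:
c(f) = 24 (c(f) = 4*(-12/(-2)) = 4*(-12*(-½)) = 4*6 = 24)
r(b) = (-1 + b)*(3 + b) (r(b) = (3 + b)*(-1 + b) = (-1 + b)*(3 + b))
(c(-12)*(-157))*(r(-1) + n(-2, -3))² = (24*(-157))*((-3 + (-1)² + 2*(-1)) + 4*(-2))² = -3768*((-3 + 1 - 2) - 8)² = -3768*(-4 - 8)² = -3768*(-12)² = -3768*144 = -542592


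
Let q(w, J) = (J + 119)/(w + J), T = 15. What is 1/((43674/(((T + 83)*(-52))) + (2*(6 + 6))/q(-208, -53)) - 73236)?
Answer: -28028/2055558927 ≈ -1.3635e-5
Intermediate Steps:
q(w, J) = (119 + J)/(J + w)
1/((43674/(((T + 83)*(-52))) + (2*(6 + 6))/q(-208, -53)) - 73236) = 1/((43674/(((15 + 83)*(-52))) + (2*(6 + 6))/(((119 - 53)/(-53 - 208)))) - 73236) = 1/((43674/((98*(-52))) + (2*12)/((66/(-261)))) - 73236) = 1/((43674/(-5096) + 24/((-1/261*66))) - 73236) = 1/((43674*(-1/5096) + 24/(-22/87)) - 73236) = 1/((-21837/2548 + 24*(-87/22)) - 73236) = 1/((-21837/2548 - 1044/11) - 73236) = 1/(-2900319/28028 - 73236) = 1/(-2055558927/28028) = -28028/2055558927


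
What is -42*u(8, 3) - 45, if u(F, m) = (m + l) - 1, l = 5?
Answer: -339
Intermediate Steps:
u(F, m) = 4 + m (u(F, m) = (m + 5) - 1 = (5 + m) - 1 = 4 + m)
-42*u(8, 3) - 45 = -42*(4 + 3) - 45 = -42*7 - 45 = -294 - 45 = -339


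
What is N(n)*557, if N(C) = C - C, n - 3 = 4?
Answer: 0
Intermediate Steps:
n = 7 (n = 3 + 4 = 7)
N(C) = 0
N(n)*557 = 0*557 = 0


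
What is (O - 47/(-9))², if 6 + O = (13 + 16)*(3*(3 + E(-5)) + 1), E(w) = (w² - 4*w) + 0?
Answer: 1431714244/81 ≈ 1.7675e+7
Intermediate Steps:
E(w) = w² - 4*w
O = 4199 (O = -6 + (13 + 16)*(3*(3 - 5*(-4 - 5)) + 1) = -6 + 29*(3*(3 - 5*(-9)) + 1) = -6 + 29*(3*(3 + 45) + 1) = -6 + 29*(3*48 + 1) = -6 + 29*(144 + 1) = -6 + 29*145 = -6 + 4205 = 4199)
(O - 47/(-9))² = (4199 - 47/(-9))² = (4199 - 47*(-⅑))² = (4199 + 47/9)² = (37838/9)² = 1431714244/81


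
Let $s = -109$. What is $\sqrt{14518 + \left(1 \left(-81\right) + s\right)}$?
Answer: $6 \sqrt{398} \approx 119.7$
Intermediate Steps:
$\sqrt{14518 + \left(1 \left(-81\right) + s\right)} = \sqrt{14518 + \left(1 \left(-81\right) - 109\right)} = \sqrt{14518 - 190} = \sqrt{14328} = 6 \sqrt{398}$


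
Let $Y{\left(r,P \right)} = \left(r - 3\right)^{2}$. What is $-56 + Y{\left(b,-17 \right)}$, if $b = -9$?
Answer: $88$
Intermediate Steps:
$Y{\left(r,P \right)} = \left(-3 + r\right)^{2}$
$-56 + Y{\left(b,-17 \right)} = -56 + \left(-3 - 9\right)^{2} = -56 + \left(-12\right)^{2} = -56 + 144 = 88$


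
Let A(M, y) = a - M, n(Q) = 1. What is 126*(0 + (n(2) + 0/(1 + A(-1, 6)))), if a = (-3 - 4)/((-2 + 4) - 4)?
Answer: 126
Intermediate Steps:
a = 7/2 (a = -7/(2 - 4) = -7/(-2) = -7*(-½) = 7/2 ≈ 3.5000)
A(M, y) = 7/2 - M
126*(0 + (n(2) + 0/(1 + A(-1, 6)))) = 126*(0 + (1 + 0/(1 + (7/2 - 1*(-1))))) = 126*(0 + (1 + 0/(1 + (7/2 + 1)))) = 126*(0 + (1 + 0/(1 + 9/2))) = 126*(0 + (1 + 0/(11/2))) = 126*(0 + (1 + 0*(2/11))) = 126*(0 + (1 + 0)) = 126*(0 + 1) = 126*1 = 126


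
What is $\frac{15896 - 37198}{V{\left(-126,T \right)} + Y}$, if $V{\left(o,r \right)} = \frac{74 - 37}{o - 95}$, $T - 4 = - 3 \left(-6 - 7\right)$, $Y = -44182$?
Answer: $\frac{4707742}{9764259} \approx 0.48214$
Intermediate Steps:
$T = 43$ ($T = 4 - 3 \left(-6 - 7\right) = 4 - -39 = 4 + 39 = 43$)
$V{\left(o,r \right)} = \frac{37}{-95 + o}$
$\frac{15896 - 37198}{V{\left(-126,T \right)} + Y} = \frac{15896 - 37198}{\frac{37}{-95 - 126} - 44182} = - \frac{21302}{\frac{37}{-221} - 44182} = - \frac{21302}{37 \left(- \frac{1}{221}\right) - 44182} = - \frac{21302}{- \frac{37}{221} - 44182} = - \frac{21302}{- \frac{9764259}{221}} = \left(-21302\right) \left(- \frac{221}{9764259}\right) = \frac{4707742}{9764259}$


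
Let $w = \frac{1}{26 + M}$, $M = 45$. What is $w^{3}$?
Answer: $\frac{1}{357911} \approx 2.794 \cdot 10^{-6}$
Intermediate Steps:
$w = \frac{1}{71}$ ($w = \frac{1}{26 + 45} = \frac{1}{71} \approx 0.014085$)
$w^{3} = \left(\frac{1}{71}\right)^{3} = \frac{1}{357911}$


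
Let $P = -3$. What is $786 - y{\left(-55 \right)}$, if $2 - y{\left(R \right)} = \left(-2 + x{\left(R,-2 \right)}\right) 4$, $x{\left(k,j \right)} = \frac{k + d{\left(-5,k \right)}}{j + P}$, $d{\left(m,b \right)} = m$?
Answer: $824$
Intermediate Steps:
$x{\left(k,j \right)} = \frac{-5 + k}{-3 + j}$ ($x{\left(k,j \right)} = \frac{k - 5}{j - 3} = \frac{-5 + k}{-3 + j}$)
$y{\left(R \right)} = 6 + \frac{4 R}{5}$ ($y{\left(R \right)} = 2 - \left(-2 + \frac{-5 + R}{-3 - 2}\right) 4 = 2 - \left(-2 + \frac{-5 + R}{-5}\right) 4 = 2 - \left(-2 - \frac{-5 + R}{5}\right) 4 = 2 - \left(-2 - \left(-1 + \frac{R}{5}\right)\right) 4 = 2 - \left(-1 - \frac{R}{5}\right) 4 = 2 - \left(-4 - \frac{4 R}{5}\right) = 2 + \left(4 + \frac{4 R}{5}\right) = 6 + \frac{4 R}{5}$)
$786 - y{\left(-55 \right)} = 786 - \left(6 + \frac{4}{5} \left(-55\right)\right) = 786 - \left(6 - 44\right) = 786 - -38 = 786 + 38 = 824$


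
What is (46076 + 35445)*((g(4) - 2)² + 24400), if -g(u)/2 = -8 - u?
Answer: 2028568564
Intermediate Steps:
g(u) = 16 + 2*u (g(u) = -2*(-8 - u) = 16 + 2*u)
(46076 + 35445)*((g(4) - 2)² + 24400) = (46076 + 35445)*(((16 + 2*4) - 2)² + 24400) = 81521*(((16 + 8) - 2)² + 24400) = 81521*((24 - 2)² + 24400) = 81521*(22² + 24400) = 81521*(484 + 24400) = 81521*24884 = 2028568564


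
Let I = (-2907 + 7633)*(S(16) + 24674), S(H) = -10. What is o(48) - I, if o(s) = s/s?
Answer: -116562063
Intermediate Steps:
o(s) = 1
I = 116562064 (I = (-2907 + 7633)*(-10 + 24674) = 4726*24664 = 116562064)
o(48) - I = 1 - 1*116562064 = 1 - 116562064 = -116562063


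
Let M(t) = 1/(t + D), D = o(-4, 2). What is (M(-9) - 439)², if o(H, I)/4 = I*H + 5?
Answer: 85008400/441 ≈ 1.9276e+5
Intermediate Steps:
o(H, I) = 20 + 4*H*I (o(H, I) = 4*(I*H + 5) = 4*(H*I + 5) = 4*(5 + H*I) = 20 + 4*H*I)
D = -12 (D = 20 + 4*(-4)*2 = 20 - 32 = -12)
M(t) = 1/(-12 + t) (M(t) = 1/(t - 12) = 1/(-12 + t))
(M(-9) - 439)² = (1/(-12 - 9) - 439)² = (1/(-21) - 439)² = (-1/21 - 439)² = (-9220/21)² = 85008400/441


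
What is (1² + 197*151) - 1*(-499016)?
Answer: 528764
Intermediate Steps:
(1² + 197*151) - 1*(-499016) = (1 + 29747) + 499016 = 29748 + 499016 = 528764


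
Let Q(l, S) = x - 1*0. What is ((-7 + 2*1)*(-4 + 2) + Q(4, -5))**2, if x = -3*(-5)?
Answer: 625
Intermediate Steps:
x = 15
Q(l, S) = 15 (Q(l, S) = 15 - 1*0 = 15 + 0 = 15)
((-7 + 2*1)*(-4 + 2) + Q(4, -5))**2 = ((-7 + 2*1)*(-4 + 2) + 15)**2 = ((-7 + 2)*(-2) + 15)**2 = (-5*(-2) + 15)**2 = (10 + 15)**2 = 25**2 = 625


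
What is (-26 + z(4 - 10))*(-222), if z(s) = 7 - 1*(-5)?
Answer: 3108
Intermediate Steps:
z(s) = 12 (z(s) = 7 + 5 = 12)
(-26 + z(4 - 10))*(-222) = (-26 + 12)*(-222) = -14*(-222) = 3108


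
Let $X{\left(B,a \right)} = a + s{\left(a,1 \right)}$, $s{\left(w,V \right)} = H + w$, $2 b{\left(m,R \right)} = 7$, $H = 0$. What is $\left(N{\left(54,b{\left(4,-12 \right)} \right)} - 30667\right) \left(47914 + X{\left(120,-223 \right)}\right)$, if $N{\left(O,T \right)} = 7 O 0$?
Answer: $-1455701156$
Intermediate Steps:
$b{\left(m,R \right)} = \frac{7}{2}$ ($b{\left(m,R \right)} = \frac{1}{2} \cdot 7 = \frac{7}{2}$)
$s{\left(w,V \right)} = w$ ($s{\left(w,V \right)} = 0 + w = w$)
$N{\left(O,T \right)} = 0$
$X{\left(B,a \right)} = 2 a$ ($X{\left(B,a \right)} = a + a = 2 a$)
$\left(N{\left(54,b{\left(4,-12 \right)} \right)} - 30667\right) \left(47914 + X{\left(120,-223 \right)}\right) = \left(0 - 30667\right) \left(47914 + 2 \left(-223\right)\right) = - 30667 \left(47914 - 446\right) = \left(-30667\right) 47468 = -1455701156$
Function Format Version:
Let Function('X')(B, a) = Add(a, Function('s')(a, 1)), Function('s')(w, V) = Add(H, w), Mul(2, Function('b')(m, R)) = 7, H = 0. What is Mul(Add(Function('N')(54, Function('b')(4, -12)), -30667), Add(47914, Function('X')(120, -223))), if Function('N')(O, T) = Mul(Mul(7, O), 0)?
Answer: -1455701156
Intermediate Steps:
Function('b')(m, R) = Rational(7, 2) (Function('b')(m, R) = Mul(Rational(1, 2), 7) = Rational(7, 2))
Function('s')(w, V) = w (Function('s')(w, V) = Add(0, w) = w)
Function('N')(O, T) = 0
Function('X')(B, a) = Mul(2, a) (Function('X')(B, a) = Add(a, a) = Mul(2, a))
Mul(Add(Function('N')(54, Function('b')(4, -12)), -30667), Add(47914, Function('X')(120, -223))) = Mul(Add(0, -30667), Add(47914, Mul(2, -223))) = Mul(-30667, Add(47914, -446)) = Mul(-30667, 47468) = -1455701156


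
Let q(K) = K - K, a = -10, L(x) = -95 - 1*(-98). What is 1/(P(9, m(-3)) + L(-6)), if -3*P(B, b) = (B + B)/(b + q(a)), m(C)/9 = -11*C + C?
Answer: 45/134 ≈ 0.33582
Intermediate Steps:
L(x) = 3 (L(x) = -95 + 98 = 3)
q(K) = 0
m(C) = -90*C (m(C) = 9*(-11*C + C) = 9*(-10*C) = -90*C)
P(B, b) = -2*B/(3*b) (P(B, b) = -(B + B)/(3*(b + 0)) = -2*B/(3*b))
1/(P(9, m(-3)) + L(-6)) = 1/(-2/3*9/(-90*(-3)) + 3) = 1/(-2/3*9/270 + 3) = 1/(-2/3*9*1/270 + 3) = 1/(-1/45 + 3) = 1/(134/45) = 45/134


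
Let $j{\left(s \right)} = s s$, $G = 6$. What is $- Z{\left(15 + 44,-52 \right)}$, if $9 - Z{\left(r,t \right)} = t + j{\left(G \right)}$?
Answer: $-25$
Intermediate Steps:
$j{\left(s \right)} = s^{2}$
$Z{\left(r,t \right)} = -27 - t$ ($Z{\left(r,t \right)} = 9 - \left(t + 6^{2}\right) = 9 - \left(t + 36\right) = 9 - \left(36 + t\right) = -27 - t$)
$- Z{\left(15 + 44,-52 \right)} = - (-27 - -52) = - (-27 + 52) = \left(-1\right) 25 = -25$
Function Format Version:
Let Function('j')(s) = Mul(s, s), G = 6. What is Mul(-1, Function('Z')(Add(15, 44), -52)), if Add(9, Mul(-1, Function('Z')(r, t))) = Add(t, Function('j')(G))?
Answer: -25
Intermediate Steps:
Function('j')(s) = Pow(s, 2)
Function('Z')(r, t) = Add(-27, Mul(-1, t)) (Function('Z')(r, t) = Add(9, Mul(-1, Add(t, Pow(6, 2)))) = Add(9, Mul(-1, Add(t, 36))) = Add(9, Mul(-1, Add(36, t))) = Add(9, Add(-36, Mul(-1, t))) = Add(-27, Mul(-1, t)))
Mul(-1, Function('Z')(Add(15, 44), -52)) = Mul(-1, Add(-27, Mul(-1, -52))) = Mul(-1, Add(-27, 52)) = Mul(-1, 25) = -25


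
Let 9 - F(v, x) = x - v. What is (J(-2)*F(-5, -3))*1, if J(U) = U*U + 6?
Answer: 70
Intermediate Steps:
J(U) = 6 + U² (J(U) = U² + 6 = 6 + U²)
F(v, x) = 9 + v - x (F(v, x) = 9 - (x - v) = 9 + (v - x) = 9 + v - x)
(J(-2)*F(-5, -3))*1 = ((6 + (-2)²)*(9 - 5 - 1*(-3)))*1 = ((6 + 4)*(9 - 5 + 3))*1 = (10*7)*1 = 70*1 = 70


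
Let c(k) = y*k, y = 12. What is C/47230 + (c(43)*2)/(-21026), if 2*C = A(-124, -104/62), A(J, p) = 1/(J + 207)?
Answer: -4045522367/82423812340 ≈ -0.049082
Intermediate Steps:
c(k) = 12*k
A(J, p) = 1/(207 + J)
C = 1/166 (C = 1/(2*(207 - 124)) = (1/2)/83 = (1/2)*(1/83) = 1/166 ≈ 0.0060241)
C/47230 + (c(43)*2)/(-21026) = (1/166)/47230 + ((12*43)*2)/(-21026) = (1/166)*(1/47230) + (516*2)*(-1/21026) = 1/7840180 + 1032*(-1/21026) = 1/7840180 - 516/10513 = -4045522367/82423812340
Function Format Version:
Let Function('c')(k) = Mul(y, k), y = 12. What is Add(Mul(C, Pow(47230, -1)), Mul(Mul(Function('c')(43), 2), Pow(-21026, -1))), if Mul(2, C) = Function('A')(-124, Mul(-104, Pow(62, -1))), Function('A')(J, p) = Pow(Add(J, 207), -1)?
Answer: Rational(-4045522367, 82423812340) ≈ -0.049082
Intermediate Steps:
Function('c')(k) = Mul(12, k)
Function('A')(J, p) = Pow(Add(207, J), -1)
C = Rational(1, 166) (C = Mul(Rational(1, 2), Pow(Add(207, -124), -1)) = Mul(Rational(1, 2), Pow(83, -1)) = Mul(Rational(1, 2), Rational(1, 83)) = Rational(1, 166) ≈ 0.0060241)
Add(Mul(C, Pow(47230, -1)), Mul(Mul(Function('c')(43), 2), Pow(-21026, -1))) = Add(Mul(Rational(1, 166), Pow(47230, -1)), Mul(Mul(Mul(12, 43), 2), Pow(-21026, -1))) = Add(Mul(Rational(1, 166), Rational(1, 47230)), Mul(Mul(516, 2), Rational(-1, 21026))) = Add(Rational(1, 7840180), Mul(1032, Rational(-1, 21026))) = Add(Rational(1, 7840180), Rational(-516, 10513)) = Rational(-4045522367, 82423812340)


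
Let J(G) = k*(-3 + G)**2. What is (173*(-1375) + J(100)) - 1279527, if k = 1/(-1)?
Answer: -1526811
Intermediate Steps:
k = -1
J(G) = -(-3 + G)**2
(173*(-1375) + J(100)) - 1279527 = (173*(-1375) - (-3 + 100)**2) - 1279527 = (-237875 - 1*97**2) - 1279527 = (-237875 - 1*9409) - 1279527 = (-237875 - 9409) - 1279527 = -247284 - 1279527 = -1526811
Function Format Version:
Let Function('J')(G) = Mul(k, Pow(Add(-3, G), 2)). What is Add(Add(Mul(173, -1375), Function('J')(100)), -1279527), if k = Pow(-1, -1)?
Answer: -1526811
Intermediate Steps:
k = -1
Function('J')(G) = Mul(-1, Pow(Add(-3, G), 2))
Add(Add(Mul(173, -1375), Function('J')(100)), -1279527) = Add(Add(Mul(173, -1375), Mul(-1, Pow(Add(-3, 100), 2))), -1279527) = Add(Add(-237875, Mul(-1, Pow(97, 2))), -1279527) = Add(Add(-237875, Mul(-1, 9409)), -1279527) = Add(Add(-237875, -9409), -1279527) = Add(-247284, -1279527) = -1526811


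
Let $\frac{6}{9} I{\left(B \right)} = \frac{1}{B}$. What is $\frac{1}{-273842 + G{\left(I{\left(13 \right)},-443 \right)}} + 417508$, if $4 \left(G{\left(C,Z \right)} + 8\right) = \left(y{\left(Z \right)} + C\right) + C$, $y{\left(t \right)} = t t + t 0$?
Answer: $\frac{1220058577907}{2922240} \approx 4.1751 \cdot 10^{5}$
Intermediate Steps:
$I{\left(B \right)} = \frac{3}{2 B}$
$y{\left(t \right)} = t^{2}$ ($y{\left(t \right)} = t^{2} + 0 = t^{2}$)
$G{\left(C,Z \right)} = -8 + \frac{C}{2} + \frac{Z^{2}}{4}$ ($G{\left(C,Z \right)} = -8 + \frac{\left(Z^{2} + C\right) + C}{4} = -8 + \frac{\left(C + Z^{2}\right) + C}{4} = -8 + \frac{Z^{2} + 2 C}{4} = -8 + \left(\frac{C}{2} + \frac{Z^{2}}{4}\right) = -8 + \frac{C}{2} + \frac{Z^{2}}{4}$)
$\frac{1}{-273842 + G{\left(I{\left(13 \right)},-443 \right)}} + 417508 = \frac{1}{-273842 + \left(-8 + \frac{\frac{3}{2} \cdot \frac{1}{13}}{2} + \frac{\left(-443\right)^{2}}{4}\right)} + 417508 = \frac{1}{-273842 + \left(-8 + \frac{\frac{3}{2} \cdot \frac{1}{13}}{2} + \frac{1}{4} \cdot 196249\right)} + 417508 = \frac{1}{-273842 + \left(-8 + \frac{1}{2} \cdot \frac{3}{26} + \frac{196249}{4}\right)} + 417508 = \frac{1}{-273842 + \left(-8 + \frac{3}{52} + \frac{196249}{4}\right)} + 417508 = \frac{1}{-273842 + \frac{637706}{13}} + 417508 = \frac{1}{- \frac{2922240}{13}} + 417508 = - \frac{13}{2922240} + 417508 = \frac{1220058577907}{2922240}$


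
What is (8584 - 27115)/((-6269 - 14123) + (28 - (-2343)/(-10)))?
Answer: 20590/22887 ≈ 0.89964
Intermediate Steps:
(8584 - 27115)/((-6269 - 14123) + (28 - (-2343)/(-10))) = -18531/(-20392 + (28 - (-2343)*(-1)/10)) = -18531/(-20392 + (28 - 71*33/10)) = -18531/(-20392 + (28 - 2343/10)) = -18531/(-20392 - 2063/10) = -18531/(-205983/10) = -18531*(-10/205983) = 20590/22887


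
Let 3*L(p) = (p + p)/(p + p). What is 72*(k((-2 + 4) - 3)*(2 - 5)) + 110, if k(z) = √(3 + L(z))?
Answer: 110 - 72*√30 ≈ -284.36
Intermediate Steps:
L(p) = ⅓ (L(p) = ((p + p)/(p + p))/3 = ((2*p)/((2*p)))/3 = ((2*p)*(1/(2*p)))/3 = (⅓)*1 = ⅓)
k(z) = √30/3 (k(z) = √(3 + ⅓) = √(10/3) = √30/3)
72*(k((-2 + 4) - 3)*(2 - 5)) + 110 = 72*((√30/3)*(2 - 5)) + 110 = 72*((√30/3)*(-3)) + 110 = 72*(-√30) + 110 = -72*√30 + 110 = 110 - 72*√30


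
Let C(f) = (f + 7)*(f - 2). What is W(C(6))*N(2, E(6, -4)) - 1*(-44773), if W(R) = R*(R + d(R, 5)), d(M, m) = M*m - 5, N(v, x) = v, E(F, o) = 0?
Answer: 76701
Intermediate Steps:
d(M, m) = -5 + M*m
C(f) = (-2 + f)*(7 + f) (C(f) = (7 + f)*(-2 + f) = (-2 + f)*(7 + f))
W(R) = R*(-5 + 6*R) (W(R) = R*(R + (-5 + R*5)) = R*(R + (-5 + 5*R)) = R*(-5 + 6*R))
W(C(6))*N(2, E(6, -4)) - 1*(-44773) = ((-14 + 6**2 + 5*6)*(-5 + 6*(-14 + 6**2 + 5*6)))*2 - 1*(-44773) = ((-14 + 36 + 30)*(-5 + 6*(-14 + 36 + 30)))*2 + 44773 = (52*(-5 + 6*52))*2 + 44773 = (52*(-5 + 312))*2 + 44773 = (52*307)*2 + 44773 = 15964*2 + 44773 = 31928 + 44773 = 76701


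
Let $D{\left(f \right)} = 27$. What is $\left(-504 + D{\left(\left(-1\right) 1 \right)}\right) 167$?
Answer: $-79659$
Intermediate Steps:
$\left(-504 + D{\left(\left(-1\right) 1 \right)}\right) 167 = \left(-504 + 27\right) 167 = \left(-477\right) 167 = -79659$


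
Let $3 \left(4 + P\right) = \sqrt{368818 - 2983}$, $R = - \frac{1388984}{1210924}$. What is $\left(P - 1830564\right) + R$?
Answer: $- \frac{19109311326}{10439} + \frac{29 \sqrt{435}}{3} \approx -1.8304 \cdot 10^{6}$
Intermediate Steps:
$R = - \frac{11974}{10439}$ ($R = \left(-1388984\right) \frac{1}{1210924} = - \frac{11974}{10439} \approx -1.147$)
$P = -4 + \frac{29 \sqrt{435}}{3}$ ($P = -4 + \frac{\sqrt{368818 - 2983}}{3} = -4 + \frac{\sqrt{365835}}{3} = -4 + \frac{29 \sqrt{435}}{3} \approx 197.61$)
$\left(P - 1830564\right) + R = \left(\left(-4 + \frac{29 \sqrt{435}}{3}\right) - 1830564\right) - \frac{11974}{10439} = \left(-1830568 + \frac{29 \sqrt{435}}{3}\right) - \frac{11974}{10439} = - \frac{19109311326}{10439} + \frac{29 \sqrt{435}}{3}$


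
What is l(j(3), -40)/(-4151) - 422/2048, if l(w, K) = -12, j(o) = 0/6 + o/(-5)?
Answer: -863573/4250624 ≈ -0.20316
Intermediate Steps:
j(o) = -o/5 (j(o) = 0*(⅙) + o*(-⅕) = 0 - o/5 = -o/5)
l(j(3), -40)/(-4151) - 422/2048 = -12/(-4151) - 422/2048 = -12*(-1/4151) - 422*1/2048 = 12/4151 - 211/1024 = -863573/4250624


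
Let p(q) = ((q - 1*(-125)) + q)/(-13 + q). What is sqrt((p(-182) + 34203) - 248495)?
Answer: I*sqrt(8148406695)/195 ≈ 462.92*I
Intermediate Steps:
p(q) = (125 + 2*q)/(-13 + q) (p(q) = ((q + 125) + q)/(-13 + q) = ((125 + q) + q)/(-13 + q) = (125 + 2*q)/(-13 + q))
sqrt((p(-182) + 34203) - 248495) = sqrt(((125 + 2*(-182))/(-13 - 182) + 34203) - 248495) = sqrt(((125 - 364)/(-195) + 34203) - 248495) = sqrt((-1/195*(-239) + 34203) - 248495) = sqrt((239/195 + 34203) - 248495) = sqrt(6669824/195 - 248495) = sqrt(-41786701/195) = I*sqrt(8148406695)/195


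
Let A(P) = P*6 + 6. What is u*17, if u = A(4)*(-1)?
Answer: -510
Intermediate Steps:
A(P) = 6 + 6*P (A(P) = 6*P + 6 = 6 + 6*P)
u = -30 (u = (6 + 6*4)*(-1) = (6 + 24)*(-1) = 30*(-1) = -30)
u*17 = -30*17 = -510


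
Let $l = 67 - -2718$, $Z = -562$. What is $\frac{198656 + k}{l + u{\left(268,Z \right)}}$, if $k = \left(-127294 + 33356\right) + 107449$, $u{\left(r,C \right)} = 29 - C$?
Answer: $\frac{212167}{3376} \approx 62.846$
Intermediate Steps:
$k = 13511$ ($k = -93938 + 107449 = 13511$)
$l = 2785$ ($l = 67 + 2718 = 2785$)
$\frac{198656 + k}{l + u{\left(268,Z \right)}} = \frac{198656 + 13511}{2785 + \left(29 - -562\right)} = \frac{212167}{2785 + \left(29 + 562\right)} = \frac{212167}{2785 + 591} = \frac{212167}{3376}$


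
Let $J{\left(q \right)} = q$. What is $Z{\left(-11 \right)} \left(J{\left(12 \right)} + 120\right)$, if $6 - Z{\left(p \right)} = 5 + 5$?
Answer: $-528$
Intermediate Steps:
$Z{\left(p \right)} = -4$ ($Z{\left(p \right)} = 6 - \left(5 + 5\right) = 6 - 10 = -4$)
$Z{\left(-11 \right)} \left(J{\left(12 \right)} + 120\right) = - 4 \left(12 + 120\right) = \left(-4\right) 132 = -528$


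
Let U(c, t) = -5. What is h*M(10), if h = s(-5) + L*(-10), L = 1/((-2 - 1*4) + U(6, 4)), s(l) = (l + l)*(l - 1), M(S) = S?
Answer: 6700/11 ≈ 609.09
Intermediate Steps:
s(l) = 2*l*(-1 + l) (s(l) = (2*l)*(-1 + l) = 2*l*(-1 + l))
L = -1/11 (L = 1/((-2 - 1*4) - 5) = 1/((-2 - 4) - 5) = 1/(-6 - 5) = 1/(-11) = -1/11 ≈ -0.090909)
h = 670/11 (h = 2*(-5)*(-1 - 5) - 1/11*(-10) = 2*(-5)*(-6) + 10/11 = 60 + 10/11 = 670/11 ≈ 60.909)
h*M(10) = (670/11)*10 = 6700/11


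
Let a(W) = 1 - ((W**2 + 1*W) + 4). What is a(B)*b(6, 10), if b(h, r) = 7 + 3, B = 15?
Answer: -2430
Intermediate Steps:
b(h, r) = 10
a(W) = -3 - W - W**2 (a(W) = 1 - ((W**2 + W) + 4) = 1 - ((W + W**2) + 4) = 1 - (4 + W + W**2) = 1 + (-4 - W - W**2) = -3 - W - W**2)
a(B)*b(6, 10) = (-3 - 1*15 - 1*15**2)*10 = (-3 - 15 - 1*225)*10 = (-3 - 15 - 225)*10 = -243*10 = -2430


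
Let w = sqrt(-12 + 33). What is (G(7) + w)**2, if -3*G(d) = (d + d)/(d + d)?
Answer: 190/9 - 2*sqrt(21)/3 ≈ 18.056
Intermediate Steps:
G(d) = -1/3 (G(d) = -(d + d)/(3*(d + d)) = -2*d/(3*(2*d)) = -2*d*1/(2*d)/3 = -1/3*1 = -1/3)
w = sqrt(21) ≈ 4.5826
(G(7) + w)**2 = (-1/3 + sqrt(21))**2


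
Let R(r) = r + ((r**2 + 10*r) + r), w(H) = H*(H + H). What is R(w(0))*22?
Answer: 0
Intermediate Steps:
w(H) = 2*H**2 (w(H) = H*(2*H) = 2*H**2)
R(r) = r**2 + 12*r (R(r) = r + (r**2 + 11*r) = r**2 + 12*r)
R(w(0))*22 = ((2*0**2)*(12 + 2*0**2))*22 = ((2*0)*(12 + 2*0))*22 = (0*(12 + 0))*22 = (0*12)*22 = 0*22 = 0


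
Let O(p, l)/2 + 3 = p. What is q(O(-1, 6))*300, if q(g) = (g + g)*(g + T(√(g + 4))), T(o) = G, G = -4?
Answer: 57600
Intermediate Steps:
O(p, l) = -6 + 2*p
T(o) = -4
q(g) = 2*g*(-4 + g) (q(g) = (g + g)*(g - 4) = (2*g)*(-4 + g) = 2*g*(-4 + g))
q(O(-1, 6))*300 = (2*(-6 + 2*(-1))*(-4 + (-6 + 2*(-1))))*300 = (2*(-6 - 2)*(-4 + (-6 - 2)))*300 = (2*(-8)*(-4 - 8))*300 = (2*(-8)*(-12))*300 = 192*300 = 57600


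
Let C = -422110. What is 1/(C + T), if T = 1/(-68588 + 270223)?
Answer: -201635/85112149849 ≈ -2.3691e-6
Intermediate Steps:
T = 1/201635 ≈ 4.9595e-6
1/(C + T) = 1/(-422110 + 1/201635) = 1/(-85112149849/201635) = -201635/85112149849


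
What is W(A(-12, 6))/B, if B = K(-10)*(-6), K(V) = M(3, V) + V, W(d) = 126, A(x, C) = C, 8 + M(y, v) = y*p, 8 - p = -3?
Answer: -7/5 ≈ -1.4000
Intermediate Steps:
p = 11 (p = 8 - 1*(-3) = 8 + 3 = 11)
M(y, v) = -8 + 11*y (M(y, v) = -8 + y*11 = -8 + 11*y)
K(V) = 25 + V (K(V) = (-8 + 11*3) + V = (-8 + 33) + V = 25 + V)
B = -90 (B = (25 - 10)*(-6) = 15*(-6) = -90)
W(A(-12, 6))/B = 126/(-90) = 126*(-1/90) = -7/5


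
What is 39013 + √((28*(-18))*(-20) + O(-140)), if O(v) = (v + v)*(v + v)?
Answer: 39013 + 4*√5530 ≈ 39310.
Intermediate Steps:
O(v) = 4*v² (O(v) = (2*v)*(2*v) = 4*v²)
39013 + √((28*(-18))*(-20) + O(-140)) = 39013 + √((28*(-18))*(-20) + 4*(-140)²) = 39013 + √(-504*(-20) + 4*19600) = 39013 + √(10080 + 78400) = 39013 + √88480 = 39013 + 4*√5530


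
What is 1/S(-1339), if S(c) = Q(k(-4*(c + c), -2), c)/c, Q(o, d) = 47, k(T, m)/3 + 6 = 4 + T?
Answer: -1339/47 ≈ -28.489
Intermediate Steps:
k(T, m) = -6 + 3*T (k(T, m) = -18 + 3*(4 + T) = -18 + (12 + 3*T) = -6 + 3*T)
S(c) = 47/c
1/S(-1339) = 1/(47/(-1339)) = 1/(47*(-1/1339)) = 1/(-47/1339) = -1339/47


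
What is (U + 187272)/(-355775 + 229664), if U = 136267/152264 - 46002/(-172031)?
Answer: -4905457219870853/3303367699412424 ≈ -1.4850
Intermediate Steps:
U = 30446596805/26194128184 (U = 136267*(1/152264) - 46002*(-1/172031) = 136267/152264 + 46002/172031 = 30446596805/26194128184 ≈ 1.1623)
(U + 187272)/(-355775 + 229664) = (30446596805/26194128184 + 187272)/(-355775 + 229664) = (4905457219870853/26194128184)/(-126111) = (4905457219870853/26194128184)*(-1/126111) = -4905457219870853/3303367699412424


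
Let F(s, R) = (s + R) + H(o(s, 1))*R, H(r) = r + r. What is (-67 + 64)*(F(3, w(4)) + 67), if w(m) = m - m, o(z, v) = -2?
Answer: -210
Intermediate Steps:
w(m) = 0
H(r) = 2*r
F(s, R) = s - 3*R (F(s, R) = (s + R) + (2*(-2))*R = (R + s) - 4*R = s - 3*R)
(-67 + 64)*(F(3, w(4)) + 67) = (-67 + 64)*((3 - 3*0) + 67) = -3*((3 + 0) + 67) = -3*(3 + 67) = -3*70 = -210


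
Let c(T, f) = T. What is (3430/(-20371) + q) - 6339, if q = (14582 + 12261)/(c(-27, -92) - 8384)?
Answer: -83592536734/13180037 ≈ -6342.4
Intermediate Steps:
q = -26843/8411 (q = (14582 + 12261)/(-27 - 8384) = 26843/(-8411) = 26843*(-1/8411) = -26843/8411 ≈ -3.1914)
(3430/(-20371) + q) - 6339 = (3430/(-20371) - 26843/8411) - 6339 = (3430*(-1/20371) - 26843/8411) - 6339 = (-3430/20371 - 26843/8411) - 6339 = -44282191/13180037 - 6339 = -83592536734/13180037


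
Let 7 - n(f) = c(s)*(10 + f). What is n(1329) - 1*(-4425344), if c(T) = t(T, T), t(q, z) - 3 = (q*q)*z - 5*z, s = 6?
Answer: 4172280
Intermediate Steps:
t(q, z) = 3 - 5*z + z*q**2 (t(q, z) = 3 + ((q*q)*z - 5*z) = 3 + (q**2*z - 5*z) = 3 + (z*q**2 - 5*z) = 3 + (-5*z + z*q**2) = 3 - 5*z + z*q**2)
c(T) = 3 + T**3 - 5*T (c(T) = 3 - 5*T + T*T**2 = 3 - 5*T + T**3 = 3 + T**3 - 5*T)
n(f) = -1883 - 189*f (n(f) = 7 - (3 + 6**3 - 5*6)*(10 + f) = 7 - (3 + 216 - 30)*(10 + f) = 7 - 189*(10 + f) = 7 - (1890 + 189*f) = 7 + (-1890 - 189*f) = -1883 - 189*f)
n(1329) - 1*(-4425344) = (-1883 - 189*1329) - 1*(-4425344) = (-1883 - 251181) + 4425344 = -253064 + 4425344 = 4172280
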